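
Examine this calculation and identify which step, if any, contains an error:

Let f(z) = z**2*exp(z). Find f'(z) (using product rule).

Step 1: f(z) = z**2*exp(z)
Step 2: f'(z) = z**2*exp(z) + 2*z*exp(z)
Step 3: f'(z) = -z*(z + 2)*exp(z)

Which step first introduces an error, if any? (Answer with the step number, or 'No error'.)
Step 3

Step 3 is incorrect due to a sign flip.
The step shows: -z*(z + 2)*exp(z)
The correct value should be: z*(z + 2)*exp(z)

Explanation: The sign of the whole expression was flipped: the term z*(z + 2)*exp(z) was incorrectly written as -z*(z + 2)*exp(z)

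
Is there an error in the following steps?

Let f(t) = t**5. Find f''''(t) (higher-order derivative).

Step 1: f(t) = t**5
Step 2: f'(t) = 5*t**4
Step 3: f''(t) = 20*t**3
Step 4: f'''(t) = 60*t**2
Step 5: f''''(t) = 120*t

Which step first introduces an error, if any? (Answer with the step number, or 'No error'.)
No error

All steps in this derivation are correct.
The final answer f''''(t) = 120*t is valid.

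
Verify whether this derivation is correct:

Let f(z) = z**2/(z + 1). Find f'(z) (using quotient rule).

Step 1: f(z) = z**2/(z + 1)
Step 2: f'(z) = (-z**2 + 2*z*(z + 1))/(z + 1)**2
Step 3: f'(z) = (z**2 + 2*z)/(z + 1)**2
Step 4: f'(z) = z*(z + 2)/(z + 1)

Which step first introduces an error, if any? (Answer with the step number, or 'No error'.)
Step 4

Step 4 is incorrect due to a wrong exponent.
The step shows: z*(z + 2)/(z + 1)
The correct value should be: z*(z + 2)/(z + 1)**2

Explanation: The exponent -2 on z + 1 was incorrectly written as -1: the term z*(z + 2)/(z + 1)**2 was incorrectly written as z*(z + 2)/(z + 1)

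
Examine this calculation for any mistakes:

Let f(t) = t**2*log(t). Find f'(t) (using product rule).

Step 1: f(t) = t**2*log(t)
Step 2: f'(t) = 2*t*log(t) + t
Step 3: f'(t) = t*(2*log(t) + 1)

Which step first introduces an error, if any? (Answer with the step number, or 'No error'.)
No error

All steps in this derivation are correct.
The final answer f'(t) = t*(2*log(t) + 1) is valid.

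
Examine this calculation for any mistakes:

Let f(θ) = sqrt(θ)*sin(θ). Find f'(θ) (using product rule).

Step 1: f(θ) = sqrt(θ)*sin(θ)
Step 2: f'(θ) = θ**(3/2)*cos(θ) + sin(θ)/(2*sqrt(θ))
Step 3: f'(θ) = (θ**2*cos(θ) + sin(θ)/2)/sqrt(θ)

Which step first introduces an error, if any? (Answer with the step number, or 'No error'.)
Step 2

Step 2 is incorrect due to a wrong exponent.
The step shows: θ**(3/2)*cos(θ) + sin(θ)/(2*sqrt(θ))
The correct value should be: sqrt(θ)*cos(θ) + sin(θ)/(2*sqrt(θ))

Explanation: The exponent 1/2 on θ was incorrectly written as 3/2: the term sqrt(θ)*cos(θ) was incorrectly written as θ**(3/2)*cos(θ)
The later steps are derived from this incorrect expression, so the error originates in Step 2.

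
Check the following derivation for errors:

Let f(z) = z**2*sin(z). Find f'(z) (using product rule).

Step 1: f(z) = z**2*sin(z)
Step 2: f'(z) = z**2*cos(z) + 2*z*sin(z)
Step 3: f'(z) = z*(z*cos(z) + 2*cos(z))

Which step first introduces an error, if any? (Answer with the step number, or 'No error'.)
Step 3

Step 3 is incorrect due to a wrong trig function.
The step shows: z*(z*cos(z) + 2*cos(z))
The correct value should be: z*(z*cos(z) + 2*sin(z))

Explanation: sin(z) was incorrectly written as cos(z): the term z*(z*cos(z) + 2*sin(z)) was incorrectly written as z*(z*cos(z) + 2*cos(z))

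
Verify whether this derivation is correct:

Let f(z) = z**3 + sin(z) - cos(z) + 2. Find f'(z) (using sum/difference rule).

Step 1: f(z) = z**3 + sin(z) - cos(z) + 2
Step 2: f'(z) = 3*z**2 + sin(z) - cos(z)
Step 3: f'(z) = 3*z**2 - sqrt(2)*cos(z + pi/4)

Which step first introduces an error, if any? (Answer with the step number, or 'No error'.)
Step 2

Step 2 is incorrect due to a sign flip.
The step shows: 3*z**2 + sin(z) - cos(z)
The correct value should be: 3*z**2 + sin(z) + cos(z)

Explanation: The sign of one term was flipped: the term cos(z) was incorrectly written as -cos(z)
The later steps are derived from this incorrect expression, so the error originates in Step 2.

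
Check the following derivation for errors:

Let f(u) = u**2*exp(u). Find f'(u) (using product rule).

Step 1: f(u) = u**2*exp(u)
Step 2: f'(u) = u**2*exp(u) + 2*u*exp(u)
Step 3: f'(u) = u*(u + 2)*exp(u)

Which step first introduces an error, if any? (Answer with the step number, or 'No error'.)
No error

All steps in this derivation are correct.
The final answer f'(u) = u*(u + 2)*exp(u) is valid.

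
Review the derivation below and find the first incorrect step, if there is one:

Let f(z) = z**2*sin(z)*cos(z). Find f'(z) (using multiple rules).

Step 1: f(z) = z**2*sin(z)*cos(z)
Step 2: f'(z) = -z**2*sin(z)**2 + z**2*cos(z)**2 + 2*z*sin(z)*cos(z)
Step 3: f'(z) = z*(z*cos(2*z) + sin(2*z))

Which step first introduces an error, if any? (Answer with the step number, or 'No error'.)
No error

All steps in this derivation are correct.
The final answer f'(z) = z*(z*cos(2*z) + sin(2*z)) is valid.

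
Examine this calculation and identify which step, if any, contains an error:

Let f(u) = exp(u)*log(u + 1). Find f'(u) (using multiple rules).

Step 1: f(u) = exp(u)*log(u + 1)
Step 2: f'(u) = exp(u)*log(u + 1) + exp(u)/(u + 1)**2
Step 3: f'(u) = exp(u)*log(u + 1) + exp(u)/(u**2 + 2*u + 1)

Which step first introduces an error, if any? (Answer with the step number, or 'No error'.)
Step 2

Step 2 is incorrect due to a wrong exponent.
The step shows: exp(u)*log(u + 1) + exp(u)/(u + 1)**2
The correct value should be: exp(u)*log(u + 1) + exp(u)/(u + 1)

Explanation: The exponent -1 on u + 1 was incorrectly written as -2: the term exp(u)/(u + 1) was incorrectly written as exp(u)/(u + 1)**2
The later steps are derived from this incorrect expression, so the error originates in Step 2.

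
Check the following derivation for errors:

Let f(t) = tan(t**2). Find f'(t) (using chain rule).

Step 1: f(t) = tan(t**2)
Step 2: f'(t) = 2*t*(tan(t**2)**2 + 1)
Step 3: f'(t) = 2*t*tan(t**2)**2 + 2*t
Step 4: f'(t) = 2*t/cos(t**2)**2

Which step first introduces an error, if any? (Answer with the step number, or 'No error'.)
No error

All steps in this derivation are correct.
The final answer f'(t) = 2*t/cos(t**2)**2 is valid.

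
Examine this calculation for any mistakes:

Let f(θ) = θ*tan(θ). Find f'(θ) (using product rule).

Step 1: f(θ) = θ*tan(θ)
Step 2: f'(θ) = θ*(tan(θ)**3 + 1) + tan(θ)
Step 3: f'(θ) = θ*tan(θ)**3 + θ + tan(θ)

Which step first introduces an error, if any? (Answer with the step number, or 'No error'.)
Step 2

Step 2 is incorrect due to a wrong exponent.
The step shows: θ*(tan(θ)**3 + 1) + tan(θ)
The correct value should be: θ*(tan(θ)**2 + 1) + tan(θ)

Explanation: The exponent 2 on tan(θ) was incorrectly written as 3: the term θ*(tan(θ)**2 + 1) was incorrectly written as θ*(tan(θ)**3 + 1)
The later steps are derived from this incorrect expression, so the error originates in Step 2.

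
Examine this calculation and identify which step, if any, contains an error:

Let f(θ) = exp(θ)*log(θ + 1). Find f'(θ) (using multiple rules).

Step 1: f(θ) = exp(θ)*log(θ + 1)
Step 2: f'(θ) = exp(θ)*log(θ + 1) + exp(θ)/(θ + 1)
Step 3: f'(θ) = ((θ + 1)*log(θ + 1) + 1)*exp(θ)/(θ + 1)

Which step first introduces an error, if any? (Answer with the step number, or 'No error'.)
No error

All steps in this derivation are correct.
The final answer f'(θ) = ((θ + 1)*log(θ + 1) + 1)*exp(θ)/(θ + 1) is valid.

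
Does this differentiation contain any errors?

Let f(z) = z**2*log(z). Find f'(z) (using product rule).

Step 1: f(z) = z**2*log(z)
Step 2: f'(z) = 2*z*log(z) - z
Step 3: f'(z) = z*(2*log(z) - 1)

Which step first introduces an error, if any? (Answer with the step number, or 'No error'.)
Step 2

Step 2 is incorrect due to a sign flip.
The step shows: 2*z*log(z) - z
The correct value should be: 2*z*log(z) + z

Explanation: The sign of one term was flipped: the term z was incorrectly written as -z
The later steps are derived from this incorrect expression, so the error originates in Step 2.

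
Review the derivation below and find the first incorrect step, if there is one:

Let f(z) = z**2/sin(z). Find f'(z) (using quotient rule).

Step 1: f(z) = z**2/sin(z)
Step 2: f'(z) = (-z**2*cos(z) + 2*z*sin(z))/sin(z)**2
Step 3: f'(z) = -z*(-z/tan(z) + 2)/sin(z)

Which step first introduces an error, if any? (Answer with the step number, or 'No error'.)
Step 3

Step 3 is incorrect due to a sign flip.
The step shows: -z*(-z/tan(z) + 2)/sin(z)
The correct value should be: z*(-z/tan(z) + 2)/sin(z)

Explanation: The sign of the whole expression was flipped: the term z*(-z/tan(z) + 2)/sin(z) was incorrectly written as -z*(-z/tan(z) + 2)/sin(z)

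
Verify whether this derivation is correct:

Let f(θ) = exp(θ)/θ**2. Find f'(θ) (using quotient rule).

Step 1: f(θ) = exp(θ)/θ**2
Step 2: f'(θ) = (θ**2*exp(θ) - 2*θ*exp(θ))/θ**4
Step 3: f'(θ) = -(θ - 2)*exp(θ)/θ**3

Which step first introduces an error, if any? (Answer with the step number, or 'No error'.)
Step 3

Step 3 is incorrect due to a sign flip.
The step shows: -(θ - 2)*exp(θ)/θ**3
The correct value should be: (θ - 2)*exp(θ)/θ**3

Explanation: The sign of the whole expression was flipped: the term (θ - 2)*exp(θ)/θ**3 was incorrectly written as -(θ - 2)*exp(θ)/θ**3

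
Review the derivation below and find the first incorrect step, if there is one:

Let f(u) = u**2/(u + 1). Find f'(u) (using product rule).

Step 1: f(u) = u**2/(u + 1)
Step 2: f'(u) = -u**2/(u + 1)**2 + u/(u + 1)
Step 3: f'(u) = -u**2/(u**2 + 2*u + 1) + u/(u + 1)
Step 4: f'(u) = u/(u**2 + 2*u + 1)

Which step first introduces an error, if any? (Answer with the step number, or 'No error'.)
Step 2

Step 2 is incorrect due to a wrong coefficient.
The step shows: -u**2/(u + 1)**2 + u/(u + 1)
The correct value should be: -u**2/(u + 1)**2 + 2*u/(u + 1)

Explanation: The coefficient 2 was incorrectly written as 1: the term 2*u/(u + 1) was incorrectly written as u/(u + 1)
The later steps are derived from this incorrect expression, so the error originates in Step 2.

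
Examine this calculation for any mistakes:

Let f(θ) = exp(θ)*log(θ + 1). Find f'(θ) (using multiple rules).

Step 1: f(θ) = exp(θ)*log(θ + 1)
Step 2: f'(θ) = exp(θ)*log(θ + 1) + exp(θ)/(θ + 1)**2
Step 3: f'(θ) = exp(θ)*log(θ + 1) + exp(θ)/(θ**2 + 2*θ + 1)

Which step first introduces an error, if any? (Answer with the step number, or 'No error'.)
Step 2

Step 2 is incorrect due to a wrong exponent.
The step shows: exp(θ)*log(θ + 1) + exp(θ)/(θ + 1)**2
The correct value should be: exp(θ)*log(θ + 1) + exp(θ)/(θ + 1)

Explanation: The exponent -1 on θ + 1 was incorrectly written as -2: the term exp(θ)/(θ + 1) was incorrectly written as exp(θ)/(θ + 1)**2
The later steps are derived from this incorrect expression, so the error originates in Step 2.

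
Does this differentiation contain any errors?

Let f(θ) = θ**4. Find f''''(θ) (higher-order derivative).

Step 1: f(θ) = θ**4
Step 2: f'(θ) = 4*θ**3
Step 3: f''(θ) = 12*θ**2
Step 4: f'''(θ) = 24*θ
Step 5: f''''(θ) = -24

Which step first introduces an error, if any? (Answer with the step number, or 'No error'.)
Step 5

Step 5 is incorrect due to a sign flip.
The step shows: -24
The correct value should be: 24

Explanation: The sign of the whole expression was flipped: the term 24 was incorrectly written as -24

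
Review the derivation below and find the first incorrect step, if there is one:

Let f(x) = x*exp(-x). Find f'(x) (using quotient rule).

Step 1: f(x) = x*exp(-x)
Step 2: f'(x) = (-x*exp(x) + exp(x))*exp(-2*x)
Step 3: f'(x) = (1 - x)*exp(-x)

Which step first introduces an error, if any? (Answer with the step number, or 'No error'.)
No error

All steps in this derivation are correct.
The final answer f'(x) = (1 - x)*exp(-x) is valid.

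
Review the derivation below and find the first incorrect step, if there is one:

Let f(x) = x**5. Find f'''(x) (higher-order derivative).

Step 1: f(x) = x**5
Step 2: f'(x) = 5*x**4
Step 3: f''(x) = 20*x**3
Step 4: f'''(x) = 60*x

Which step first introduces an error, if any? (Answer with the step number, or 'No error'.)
Step 4

Step 4 is incorrect due to a wrong exponent.
The step shows: 60*x
The correct value should be: 60*x**2

Explanation: The exponent 2 on x was incorrectly written as 1: the term 60*x**2 was incorrectly written as 60*x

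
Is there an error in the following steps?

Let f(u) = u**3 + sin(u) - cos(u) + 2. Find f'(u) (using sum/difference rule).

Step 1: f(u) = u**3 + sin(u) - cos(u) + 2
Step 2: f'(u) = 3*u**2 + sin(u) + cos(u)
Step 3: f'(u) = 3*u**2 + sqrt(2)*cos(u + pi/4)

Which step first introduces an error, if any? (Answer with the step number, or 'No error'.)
Step 3

Step 3 is incorrect due to a wrong trig function.
The step shows: 3*u**2 + sqrt(2)*cos(u + pi/4)
The correct value should be: 3*u**2 + sqrt(2)*sin(u + pi/4)

Explanation: sin(u + pi/4) was incorrectly written as cos(u + pi/4): the term sqrt(2)*sin(u + pi/4) was incorrectly written as sqrt(2)*cos(u + pi/4)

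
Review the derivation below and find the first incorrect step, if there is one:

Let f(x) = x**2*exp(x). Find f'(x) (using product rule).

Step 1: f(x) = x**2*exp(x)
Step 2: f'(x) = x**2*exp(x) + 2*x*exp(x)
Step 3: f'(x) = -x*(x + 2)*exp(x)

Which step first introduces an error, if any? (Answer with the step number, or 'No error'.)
Step 3

Step 3 is incorrect due to a sign flip.
The step shows: -x*(x + 2)*exp(x)
The correct value should be: x*(x + 2)*exp(x)

Explanation: The sign of the whole expression was flipped: the term x*(x + 2)*exp(x) was incorrectly written as -x*(x + 2)*exp(x)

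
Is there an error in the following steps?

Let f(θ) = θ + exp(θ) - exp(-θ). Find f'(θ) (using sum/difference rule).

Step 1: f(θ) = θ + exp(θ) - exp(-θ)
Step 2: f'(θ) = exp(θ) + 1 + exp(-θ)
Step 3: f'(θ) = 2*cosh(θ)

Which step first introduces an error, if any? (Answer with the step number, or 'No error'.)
Step 3

Step 3 is incorrect due to a dropped term.
The step shows: 2*cosh(θ)
The correct value should be: 2*cosh(θ) + 1

Explanation: A term was dropped: the term 1 was incorrectly omitted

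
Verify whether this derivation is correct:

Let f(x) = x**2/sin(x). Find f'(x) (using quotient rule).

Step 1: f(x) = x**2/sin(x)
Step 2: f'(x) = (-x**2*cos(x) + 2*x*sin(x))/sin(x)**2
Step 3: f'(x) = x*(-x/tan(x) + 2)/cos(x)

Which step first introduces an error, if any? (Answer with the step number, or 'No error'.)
Step 3

Step 3 is incorrect due to a wrong trig function.
The step shows: x*(-x/tan(x) + 2)/cos(x)
The correct value should be: x*(-x/tan(x) + 2)/sin(x)

Explanation: sin(x) was incorrectly written as cos(x): the term x*(-x/tan(x) + 2)/sin(x) was incorrectly written as x*(-x/tan(x) + 2)/cos(x)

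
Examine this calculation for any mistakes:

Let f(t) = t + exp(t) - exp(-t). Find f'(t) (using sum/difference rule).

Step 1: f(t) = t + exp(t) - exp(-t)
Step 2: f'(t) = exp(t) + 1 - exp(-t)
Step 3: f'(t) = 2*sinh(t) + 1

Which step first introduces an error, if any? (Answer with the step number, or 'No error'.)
Step 2

Step 2 is incorrect due to a sign flip.
The step shows: exp(t) + 1 - exp(-t)
The correct value should be: exp(t) + 1 + exp(-t)

Explanation: The sign of one term was flipped: the term exp(-t) was incorrectly written as -exp(-t)
The later steps are derived from this incorrect expression, so the error originates in Step 2.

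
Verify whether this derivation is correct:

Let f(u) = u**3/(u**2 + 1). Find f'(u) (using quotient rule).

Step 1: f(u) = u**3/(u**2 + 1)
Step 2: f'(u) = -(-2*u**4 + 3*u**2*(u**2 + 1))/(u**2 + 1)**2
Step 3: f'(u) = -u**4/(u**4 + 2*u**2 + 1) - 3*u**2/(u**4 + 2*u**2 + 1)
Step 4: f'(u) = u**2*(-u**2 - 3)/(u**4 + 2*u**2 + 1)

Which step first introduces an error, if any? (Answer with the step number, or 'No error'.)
Step 2

Step 2 is incorrect due to a sign flip.
The step shows: -(-2*u**4 + 3*u**2*(u**2 + 1))/(u**2 + 1)**2
The correct value should be: (-2*u**4 + 3*u**2*(u**2 + 1))/(u**2 + 1)**2

Explanation: The sign of the whole expression was flipped: the term (-2*u**4 + 3*u**2*(u**2 + 1))/(u**2 + 1)**2 was incorrectly written as -(-2*u**4 + 3*u**2*(u**2 + 1))/(u**2 + 1)**2
The later steps are derived from this incorrect expression, so the error originates in Step 2.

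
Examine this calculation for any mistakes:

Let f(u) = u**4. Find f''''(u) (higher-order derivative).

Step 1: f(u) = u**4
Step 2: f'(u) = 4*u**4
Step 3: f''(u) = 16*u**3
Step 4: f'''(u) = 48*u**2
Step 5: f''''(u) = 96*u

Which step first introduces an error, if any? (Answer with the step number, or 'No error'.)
Step 2

Step 2 is incorrect due to a wrong exponent.
The step shows: 4*u**4
The correct value should be: 4*u**3

Explanation: The exponent 3 on u was incorrectly written as 4: the term 4*u**3 was incorrectly written as 4*u**4
The later steps are derived from this incorrect expression, so the error originates in Step 2.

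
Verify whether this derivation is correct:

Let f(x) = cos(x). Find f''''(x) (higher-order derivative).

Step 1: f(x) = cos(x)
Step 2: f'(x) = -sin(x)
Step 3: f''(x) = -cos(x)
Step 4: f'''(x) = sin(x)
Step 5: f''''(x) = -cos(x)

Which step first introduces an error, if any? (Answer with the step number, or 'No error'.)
Step 5

Step 5 is incorrect due to a sign flip.
The step shows: -cos(x)
The correct value should be: cos(x)

Explanation: The sign of the whole expression was flipped: the term cos(x) was incorrectly written as -cos(x)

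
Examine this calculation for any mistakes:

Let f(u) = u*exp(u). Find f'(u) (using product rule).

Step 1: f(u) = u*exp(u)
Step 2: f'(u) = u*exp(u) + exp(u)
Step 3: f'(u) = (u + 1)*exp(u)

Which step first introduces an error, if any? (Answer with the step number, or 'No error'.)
No error

All steps in this derivation are correct.
The final answer f'(u) = (u + 1)*exp(u) is valid.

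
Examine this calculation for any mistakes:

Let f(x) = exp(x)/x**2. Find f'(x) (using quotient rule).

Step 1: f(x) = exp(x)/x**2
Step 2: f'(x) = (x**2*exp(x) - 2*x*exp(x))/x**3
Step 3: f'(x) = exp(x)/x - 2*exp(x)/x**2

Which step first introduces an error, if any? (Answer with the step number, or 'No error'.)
Step 2

Step 2 is incorrect due to a wrong exponent.
The step shows: (x**2*exp(x) - 2*x*exp(x))/x**3
The correct value should be: (x**2*exp(x) - 2*x*exp(x))/x**4

Explanation: The exponent -4 on x was incorrectly written as -3: the term (x**2*exp(x) - 2*x*exp(x))/x**4 was incorrectly written as (x**2*exp(x) - 2*x*exp(x))/x**3
The later steps are derived from this incorrect expression, so the error originates in Step 2.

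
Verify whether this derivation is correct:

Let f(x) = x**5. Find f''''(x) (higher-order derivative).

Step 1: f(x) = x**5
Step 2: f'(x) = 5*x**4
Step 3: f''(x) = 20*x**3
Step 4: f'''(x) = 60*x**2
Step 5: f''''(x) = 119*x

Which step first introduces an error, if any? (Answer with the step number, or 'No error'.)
Step 5

Step 5 is incorrect due to a wrong coefficient.
The step shows: 119*x
The correct value should be: 120*x

Explanation: The coefficient 120 was incorrectly written as 119: the term 120*x was incorrectly written as 119*x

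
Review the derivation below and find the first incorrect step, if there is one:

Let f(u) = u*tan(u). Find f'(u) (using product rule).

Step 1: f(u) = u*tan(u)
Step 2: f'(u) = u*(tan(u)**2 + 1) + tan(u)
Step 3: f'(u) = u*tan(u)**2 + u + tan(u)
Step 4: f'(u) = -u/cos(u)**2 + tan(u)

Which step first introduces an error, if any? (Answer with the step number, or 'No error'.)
Step 4

Step 4 is incorrect due to a sign flip.
The step shows: -u/cos(u)**2 + tan(u)
The correct value should be: u/cos(u)**2 + tan(u)

Explanation: The sign of one term was flipped: the term u/cos(u)**2 was incorrectly written as -u/cos(u)**2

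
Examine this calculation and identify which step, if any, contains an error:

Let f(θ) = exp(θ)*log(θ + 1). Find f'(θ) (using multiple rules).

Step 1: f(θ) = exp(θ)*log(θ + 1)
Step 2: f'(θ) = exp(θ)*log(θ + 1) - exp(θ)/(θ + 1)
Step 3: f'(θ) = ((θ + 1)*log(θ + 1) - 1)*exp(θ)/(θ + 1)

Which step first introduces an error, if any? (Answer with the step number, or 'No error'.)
Step 2

Step 2 is incorrect due to a sign flip.
The step shows: exp(θ)*log(θ + 1) - exp(θ)/(θ + 1)
The correct value should be: exp(θ)*log(θ + 1) + exp(θ)/(θ + 1)

Explanation: The sign of one term was flipped: the term exp(θ)/(θ + 1) was incorrectly written as -exp(θ)/(θ + 1)
The later steps are derived from this incorrect expression, so the error originates in Step 2.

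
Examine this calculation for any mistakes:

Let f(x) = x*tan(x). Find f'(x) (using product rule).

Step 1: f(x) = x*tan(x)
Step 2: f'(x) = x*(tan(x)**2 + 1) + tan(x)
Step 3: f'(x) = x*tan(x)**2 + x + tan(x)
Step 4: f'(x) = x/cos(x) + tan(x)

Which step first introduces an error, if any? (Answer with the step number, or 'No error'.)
Step 4

Step 4 is incorrect due to a wrong exponent.
The step shows: x/cos(x) + tan(x)
The correct value should be: x/cos(x)**2 + tan(x)

Explanation: The exponent -2 on cos(x) was incorrectly written as -1: the term x/cos(x)**2 was incorrectly written as x/cos(x)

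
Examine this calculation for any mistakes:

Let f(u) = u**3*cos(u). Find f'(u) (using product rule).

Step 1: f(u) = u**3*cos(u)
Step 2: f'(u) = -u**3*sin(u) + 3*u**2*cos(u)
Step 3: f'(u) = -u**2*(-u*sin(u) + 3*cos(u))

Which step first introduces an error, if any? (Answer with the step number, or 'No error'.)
Step 3

Step 3 is incorrect due to a sign flip.
The step shows: -u**2*(-u*sin(u) + 3*cos(u))
The correct value should be: u**2*(-u*sin(u) + 3*cos(u))

Explanation: The sign of the whole expression was flipped: the term u**2*(-u*sin(u) + 3*cos(u)) was incorrectly written as -u**2*(-u*sin(u) + 3*cos(u))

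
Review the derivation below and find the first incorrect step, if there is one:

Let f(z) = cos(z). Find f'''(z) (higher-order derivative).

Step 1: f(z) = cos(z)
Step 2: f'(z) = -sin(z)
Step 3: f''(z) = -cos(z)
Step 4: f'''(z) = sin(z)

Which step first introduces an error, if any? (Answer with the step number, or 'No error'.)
No error

All steps in this derivation are correct.
The final answer f'''(z) = sin(z) is valid.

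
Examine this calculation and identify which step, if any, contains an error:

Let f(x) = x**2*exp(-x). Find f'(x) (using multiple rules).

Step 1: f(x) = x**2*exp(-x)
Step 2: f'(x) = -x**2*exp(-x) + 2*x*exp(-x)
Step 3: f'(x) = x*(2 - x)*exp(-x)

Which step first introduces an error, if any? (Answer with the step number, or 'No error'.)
No error

All steps in this derivation are correct.
The final answer f'(x) = x*(2 - x)*exp(-x) is valid.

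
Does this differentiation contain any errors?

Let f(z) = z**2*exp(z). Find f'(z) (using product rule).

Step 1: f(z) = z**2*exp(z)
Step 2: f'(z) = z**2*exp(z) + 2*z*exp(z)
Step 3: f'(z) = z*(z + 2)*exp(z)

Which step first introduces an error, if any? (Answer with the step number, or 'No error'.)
No error

All steps in this derivation are correct.
The final answer f'(z) = z*(z + 2)*exp(z) is valid.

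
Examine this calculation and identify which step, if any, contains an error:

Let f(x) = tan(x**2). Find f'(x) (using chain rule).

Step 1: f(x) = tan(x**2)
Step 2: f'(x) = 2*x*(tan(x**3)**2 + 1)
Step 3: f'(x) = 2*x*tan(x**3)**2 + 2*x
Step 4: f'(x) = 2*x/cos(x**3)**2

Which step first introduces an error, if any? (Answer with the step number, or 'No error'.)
Step 2

Step 2 is incorrect due to a wrong exponent.
The step shows: 2*x*(tan(x**3)**2 + 1)
The correct value should be: 2*x*(tan(x**2)**2 + 1)

Explanation: The exponent 2 on x was incorrectly written as 3: the term 2*x*(tan(x**2)**2 + 1) was incorrectly written as 2*x*(tan(x**3)**2 + 1)
The later steps are derived from this incorrect expression, so the error originates in Step 2.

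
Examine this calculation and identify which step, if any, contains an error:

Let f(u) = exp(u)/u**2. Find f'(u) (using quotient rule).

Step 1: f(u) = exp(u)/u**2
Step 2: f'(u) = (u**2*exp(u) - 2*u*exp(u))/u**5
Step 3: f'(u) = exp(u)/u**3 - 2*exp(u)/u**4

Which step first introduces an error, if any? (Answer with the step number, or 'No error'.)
Step 2

Step 2 is incorrect due to a wrong exponent.
The step shows: (u**2*exp(u) - 2*u*exp(u))/u**5
The correct value should be: (u**2*exp(u) - 2*u*exp(u))/u**4

Explanation: The exponent -4 on u was incorrectly written as -5: the term (u**2*exp(u) - 2*u*exp(u))/u**4 was incorrectly written as (u**2*exp(u) - 2*u*exp(u))/u**5
The later steps are derived from this incorrect expression, so the error originates in Step 2.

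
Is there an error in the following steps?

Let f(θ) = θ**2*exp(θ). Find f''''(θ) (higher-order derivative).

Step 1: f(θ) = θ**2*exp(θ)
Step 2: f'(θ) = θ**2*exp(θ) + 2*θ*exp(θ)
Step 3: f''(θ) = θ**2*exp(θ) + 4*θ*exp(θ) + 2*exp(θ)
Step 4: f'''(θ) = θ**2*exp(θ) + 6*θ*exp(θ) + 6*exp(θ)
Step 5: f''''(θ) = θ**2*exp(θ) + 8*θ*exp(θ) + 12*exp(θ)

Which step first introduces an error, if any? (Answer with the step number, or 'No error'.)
No error

All steps in this derivation are correct.
The final answer f''''(θ) = θ**2*exp(θ) + 8*θ*exp(θ) + 12*exp(θ) is valid.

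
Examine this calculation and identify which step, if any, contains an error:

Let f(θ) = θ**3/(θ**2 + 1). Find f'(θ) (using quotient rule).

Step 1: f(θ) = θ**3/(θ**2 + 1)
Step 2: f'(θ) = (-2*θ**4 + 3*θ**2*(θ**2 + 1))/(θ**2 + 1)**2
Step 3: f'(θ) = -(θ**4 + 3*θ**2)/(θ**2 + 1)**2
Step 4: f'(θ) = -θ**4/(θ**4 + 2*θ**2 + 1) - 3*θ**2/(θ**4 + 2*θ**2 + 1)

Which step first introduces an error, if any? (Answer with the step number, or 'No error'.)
Step 3

Step 3 is incorrect due to a sign flip.
The step shows: -(θ**4 + 3*θ**2)/(θ**2 + 1)**2
The correct value should be: (θ**4 + 3*θ**2)/(θ**2 + 1)**2

Explanation: The sign of the whole expression was flipped: the term (θ**4 + 3*θ**2)/(θ**2 + 1)**2 was incorrectly written as -(θ**4 + 3*θ**2)/(θ**2 + 1)**2
The later steps are derived from this incorrect expression, so the error originates in Step 3.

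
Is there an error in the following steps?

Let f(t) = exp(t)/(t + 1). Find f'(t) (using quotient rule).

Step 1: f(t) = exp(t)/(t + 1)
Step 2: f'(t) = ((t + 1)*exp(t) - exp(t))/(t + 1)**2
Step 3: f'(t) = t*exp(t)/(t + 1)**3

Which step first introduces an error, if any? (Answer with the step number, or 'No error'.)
Step 3

Step 3 is incorrect due to a wrong exponent.
The step shows: t*exp(t)/(t + 1)**3
The correct value should be: t*exp(t)/(t + 1)**2

Explanation: The exponent -2 on t + 1 was incorrectly written as -3: the term t*exp(t)/(t + 1)**2 was incorrectly written as t*exp(t)/(t + 1)**3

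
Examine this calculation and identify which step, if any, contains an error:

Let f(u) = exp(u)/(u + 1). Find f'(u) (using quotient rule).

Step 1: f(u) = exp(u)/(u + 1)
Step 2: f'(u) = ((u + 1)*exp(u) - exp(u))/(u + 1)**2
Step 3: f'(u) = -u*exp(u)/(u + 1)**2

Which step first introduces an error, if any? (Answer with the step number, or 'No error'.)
Step 3

Step 3 is incorrect due to a sign flip.
The step shows: -u*exp(u)/(u + 1)**2
The correct value should be: u*exp(u)/(u + 1)**2

Explanation: The sign of the whole expression was flipped: the term u*exp(u)/(u + 1)**2 was incorrectly written as -u*exp(u)/(u + 1)**2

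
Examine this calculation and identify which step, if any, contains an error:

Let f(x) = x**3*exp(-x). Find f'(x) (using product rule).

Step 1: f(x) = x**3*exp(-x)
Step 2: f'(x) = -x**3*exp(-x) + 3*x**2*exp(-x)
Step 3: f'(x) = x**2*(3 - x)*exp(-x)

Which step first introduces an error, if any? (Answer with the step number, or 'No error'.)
No error

All steps in this derivation are correct.
The final answer f'(x) = x**2*(3 - x)*exp(-x) is valid.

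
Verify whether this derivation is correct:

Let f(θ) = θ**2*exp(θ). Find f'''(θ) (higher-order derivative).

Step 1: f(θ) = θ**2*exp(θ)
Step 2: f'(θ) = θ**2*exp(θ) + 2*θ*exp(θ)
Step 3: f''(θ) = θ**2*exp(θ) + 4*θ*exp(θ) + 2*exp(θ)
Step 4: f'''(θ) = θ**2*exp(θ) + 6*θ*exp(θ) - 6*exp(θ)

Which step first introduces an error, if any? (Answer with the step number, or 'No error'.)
Step 4

Step 4 is incorrect due to a sign flip.
The step shows: θ**2*exp(θ) + 6*θ*exp(θ) - 6*exp(θ)
The correct value should be: θ**2*exp(θ) + 6*θ*exp(θ) + 6*exp(θ)

Explanation: The sign of one term was flipped: the term 6*exp(θ) was incorrectly written as -6*exp(θ)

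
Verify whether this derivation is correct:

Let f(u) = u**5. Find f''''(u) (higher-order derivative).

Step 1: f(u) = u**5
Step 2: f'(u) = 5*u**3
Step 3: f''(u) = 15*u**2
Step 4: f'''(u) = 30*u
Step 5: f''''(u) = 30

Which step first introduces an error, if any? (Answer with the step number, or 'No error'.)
Step 2

Step 2 is incorrect due to a wrong exponent.
The step shows: 5*u**3
The correct value should be: 5*u**4

Explanation: The exponent 4 on u was incorrectly written as 3: the term 5*u**4 was incorrectly written as 5*u**3
The later steps are derived from this incorrect expression, so the error originates in Step 2.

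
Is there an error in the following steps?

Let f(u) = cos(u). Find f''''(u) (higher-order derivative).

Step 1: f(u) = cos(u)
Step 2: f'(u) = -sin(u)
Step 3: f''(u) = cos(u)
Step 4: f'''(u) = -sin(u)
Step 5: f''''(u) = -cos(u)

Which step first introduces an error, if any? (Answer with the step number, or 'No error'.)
Step 3

Step 3 is incorrect due to a sign flip.
The step shows: cos(u)
The correct value should be: -cos(u)

Explanation: The sign of the whole expression was flipped: the term -cos(u) was incorrectly written as cos(u)
The later steps are derived from this incorrect expression, so the error originates in Step 3.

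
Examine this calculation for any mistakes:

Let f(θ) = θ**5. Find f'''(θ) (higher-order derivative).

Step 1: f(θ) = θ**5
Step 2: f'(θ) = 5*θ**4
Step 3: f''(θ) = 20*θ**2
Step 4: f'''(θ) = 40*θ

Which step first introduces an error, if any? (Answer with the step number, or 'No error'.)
Step 3

Step 3 is incorrect due to a wrong exponent.
The step shows: 20*θ**2
The correct value should be: 20*θ**3

Explanation: The exponent 3 on θ was incorrectly written as 2: the term 20*θ**3 was incorrectly written as 20*θ**2
The later steps are derived from this incorrect expression, so the error originates in Step 3.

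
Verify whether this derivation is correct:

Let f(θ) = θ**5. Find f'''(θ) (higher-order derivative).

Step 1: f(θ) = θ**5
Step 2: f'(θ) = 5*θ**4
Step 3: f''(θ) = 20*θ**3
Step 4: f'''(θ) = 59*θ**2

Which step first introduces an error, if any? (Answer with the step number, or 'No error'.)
Step 4

Step 4 is incorrect due to a wrong coefficient.
The step shows: 59*θ**2
The correct value should be: 60*θ**2

Explanation: The coefficient 60 was incorrectly written as 59: the term 60*θ**2 was incorrectly written as 59*θ**2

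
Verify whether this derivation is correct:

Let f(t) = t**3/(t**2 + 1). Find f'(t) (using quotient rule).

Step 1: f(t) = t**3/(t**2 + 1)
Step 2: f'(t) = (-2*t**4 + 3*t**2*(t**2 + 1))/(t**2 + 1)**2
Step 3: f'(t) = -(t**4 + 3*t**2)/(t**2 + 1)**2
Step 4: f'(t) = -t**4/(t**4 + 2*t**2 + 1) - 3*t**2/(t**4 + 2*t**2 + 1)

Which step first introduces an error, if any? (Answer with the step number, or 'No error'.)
Step 3

Step 3 is incorrect due to a sign flip.
The step shows: -(t**4 + 3*t**2)/(t**2 + 1)**2
The correct value should be: (t**4 + 3*t**2)/(t**2 + 1)**2

Explanation: The sign of the whole expression was flipped: the term (t**4 + 3*t**2)/(t**2 + 1)**2 was incorrectly written as -(t**4 + 3*t**2)/(t**2 + 1)**2
The later steps are derived from this incorrect expression, so the error originates in Step 3.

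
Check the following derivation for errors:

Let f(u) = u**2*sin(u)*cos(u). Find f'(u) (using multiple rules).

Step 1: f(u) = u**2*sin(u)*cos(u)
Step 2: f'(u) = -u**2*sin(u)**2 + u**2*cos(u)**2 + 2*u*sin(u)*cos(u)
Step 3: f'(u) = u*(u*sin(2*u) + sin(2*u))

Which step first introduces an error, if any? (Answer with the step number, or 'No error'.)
Step 3

Step 3 is incorrect due to a wrong trig function.
The step shows: u*(u*sin(2*u) + sin(2*u))
The correct value should be: u*(u*cos(2*u) + sin(2*u))

Explanation: cos(2*u) was incorrectly written as sin(2*u): the term u*(u*cos(2*u) + sin(2*u)) was incorrectly written as u*(u*sin(2*u) + sin(2*u))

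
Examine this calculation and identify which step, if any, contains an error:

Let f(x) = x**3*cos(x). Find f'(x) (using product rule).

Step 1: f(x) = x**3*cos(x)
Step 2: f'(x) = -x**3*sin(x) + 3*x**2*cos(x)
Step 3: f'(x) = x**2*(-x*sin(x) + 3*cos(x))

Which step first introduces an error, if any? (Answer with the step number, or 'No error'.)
No error

All steps in this derivation are correct.
The final answer f'(x) = x**2*(-x*sin(x) + 3*cos(x)) is valid.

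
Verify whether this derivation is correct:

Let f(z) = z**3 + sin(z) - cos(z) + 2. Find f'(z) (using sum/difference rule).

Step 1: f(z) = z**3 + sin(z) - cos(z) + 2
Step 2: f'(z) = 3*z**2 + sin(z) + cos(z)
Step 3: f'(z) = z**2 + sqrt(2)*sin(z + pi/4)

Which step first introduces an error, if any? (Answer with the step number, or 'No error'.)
Step 3

Step 3 is incorrect due to a wrong coefficient.
The step shows: z**2 + sqrt(2)*sin(z + pi/4)
The correct value should be: 3*z**2 + sqrt(2)*sin(z + pi/4)

Explanation: The coefficient 3 was incorrectly written as 1: the term 3*z**2 was incorrectly written as z**2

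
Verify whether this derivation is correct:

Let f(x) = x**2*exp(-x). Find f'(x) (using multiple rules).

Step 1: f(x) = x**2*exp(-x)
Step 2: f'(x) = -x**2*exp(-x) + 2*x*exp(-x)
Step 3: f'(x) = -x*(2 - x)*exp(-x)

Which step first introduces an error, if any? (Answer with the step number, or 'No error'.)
Step 3

Step 3 is incorrect due to a sign flip.
The step shows: -x*(2 - x)*exp(-x)
The correct value should be: x*(2 - x)*exp(-x)

Explanation: The sign of the whole expression was flipped: the term x*(2 - x)*exp(-x) was incorrectly written as -x*(2 - x)*exp(-x)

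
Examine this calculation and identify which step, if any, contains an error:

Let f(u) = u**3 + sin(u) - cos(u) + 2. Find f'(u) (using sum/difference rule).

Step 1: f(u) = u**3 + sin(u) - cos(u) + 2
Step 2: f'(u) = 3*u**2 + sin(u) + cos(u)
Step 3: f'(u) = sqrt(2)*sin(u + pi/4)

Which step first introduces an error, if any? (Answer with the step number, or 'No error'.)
Step 3

Step 3 is incorrect due to a dropped term.
The step shows: sqrt(2)*sin(u + pi/4)
The correct value should be: 3*u**2 + sqrt(2)*sin(u + pi/4)

Explanation: A term was dropped: the term 3*u**2 was incorrectly omitted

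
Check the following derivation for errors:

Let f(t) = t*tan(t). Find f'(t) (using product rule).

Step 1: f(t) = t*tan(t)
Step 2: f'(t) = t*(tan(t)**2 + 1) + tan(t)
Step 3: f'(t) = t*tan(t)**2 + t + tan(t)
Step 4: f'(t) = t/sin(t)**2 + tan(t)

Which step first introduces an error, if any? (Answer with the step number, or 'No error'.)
Step 4

Step 4 is incorrect due to a wrong trig function.
The step shows: t/sin(t)**2 + tan(t)
The correct value should be: t/cos(t)**2 + tan(t)

Explanation: cos(t) was incorrectly written as sin(t): the term t/cos(t)**2 was incorrectly written as t/sin(t)**2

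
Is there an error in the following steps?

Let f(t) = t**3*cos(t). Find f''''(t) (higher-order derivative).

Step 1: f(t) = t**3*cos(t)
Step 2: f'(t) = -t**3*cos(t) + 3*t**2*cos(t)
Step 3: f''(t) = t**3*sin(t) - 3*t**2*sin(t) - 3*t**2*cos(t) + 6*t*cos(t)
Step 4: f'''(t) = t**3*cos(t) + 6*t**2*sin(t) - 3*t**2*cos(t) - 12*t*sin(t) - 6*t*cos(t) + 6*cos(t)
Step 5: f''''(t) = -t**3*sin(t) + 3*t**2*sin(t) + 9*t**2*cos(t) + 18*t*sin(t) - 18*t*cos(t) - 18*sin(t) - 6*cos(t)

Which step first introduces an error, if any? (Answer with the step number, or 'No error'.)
Step 2

Step 2 is incorrect due to a wrong trig function.
The step shows: -t**3*cos(t) + 3*t**2*cos(t)
The correct value should be: -t**3*sin(t) + 3*t**2*cos(t)

Explanation: sin(t) was incorrectly written as cos(t): the term -t**3*sin(t) was incorrectly written as -t**3*cos(t)
The later steps are derived from this incorrect expression, so the error originates in Step 2.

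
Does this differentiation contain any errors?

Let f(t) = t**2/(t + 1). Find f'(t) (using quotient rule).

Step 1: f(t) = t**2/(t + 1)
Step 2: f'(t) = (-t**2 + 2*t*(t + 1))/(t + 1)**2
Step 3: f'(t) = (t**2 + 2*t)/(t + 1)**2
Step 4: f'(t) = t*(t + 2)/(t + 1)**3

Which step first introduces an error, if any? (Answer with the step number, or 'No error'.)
Step 4

Step 4 is incorrect due to a wrong exponent.
The step shows: t*(t + 2)/(t + 1)**3
The correct value should be: t*(t + 2)/(t + 1)**2

Explanation: The exponent -2 on t + 1 was incorrectly written as -3: the term t*(t + 2)/(t + 1)**2 was incorrectly written as t*(t + 2)/(t + 1)**3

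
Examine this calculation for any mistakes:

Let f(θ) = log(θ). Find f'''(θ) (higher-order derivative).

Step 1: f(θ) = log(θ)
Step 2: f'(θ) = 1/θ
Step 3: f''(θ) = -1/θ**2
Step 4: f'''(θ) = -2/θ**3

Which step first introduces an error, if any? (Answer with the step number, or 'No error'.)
Step 4

Step 4 is incorrect due to a sign flip.
The step shows: -2/θ**3
The correct value should be: 2/θ**3

Explanation: The sign of the whole expression was flipped: the term 2/θ**3 was incorrectly written as -2/θ**3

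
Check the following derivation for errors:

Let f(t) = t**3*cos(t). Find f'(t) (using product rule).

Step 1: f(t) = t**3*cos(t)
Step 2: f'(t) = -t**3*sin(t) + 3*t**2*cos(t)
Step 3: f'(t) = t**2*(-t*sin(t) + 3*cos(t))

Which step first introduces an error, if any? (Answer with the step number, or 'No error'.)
No error

All steps in this derivation are correct.
The final answer f'(t) = t**2*(-t*sin(t) + 3*cos(t)) is valid.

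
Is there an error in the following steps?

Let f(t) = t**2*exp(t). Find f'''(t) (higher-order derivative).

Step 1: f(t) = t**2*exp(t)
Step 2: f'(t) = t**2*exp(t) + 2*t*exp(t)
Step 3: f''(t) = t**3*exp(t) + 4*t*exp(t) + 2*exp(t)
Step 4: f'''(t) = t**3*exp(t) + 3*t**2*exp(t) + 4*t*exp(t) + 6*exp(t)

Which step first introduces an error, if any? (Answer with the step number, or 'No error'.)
Step 3

Step 3 is incorrect due to a wrong exponent.
The step shows: t**3*exp(t) + 4*t*exp(t) + 2*exp(t)
The correct value should be: t**2*exp(t) + 4*t*exp(t) + 2*exp(t)

Explanation: The exponent 2 on t was incorrectly written as 3: the term t**2*exp(t) was incorrectly written as t**3*exp(t)
The later steps are derived from this incorrect expression, so the error originates in Step 3.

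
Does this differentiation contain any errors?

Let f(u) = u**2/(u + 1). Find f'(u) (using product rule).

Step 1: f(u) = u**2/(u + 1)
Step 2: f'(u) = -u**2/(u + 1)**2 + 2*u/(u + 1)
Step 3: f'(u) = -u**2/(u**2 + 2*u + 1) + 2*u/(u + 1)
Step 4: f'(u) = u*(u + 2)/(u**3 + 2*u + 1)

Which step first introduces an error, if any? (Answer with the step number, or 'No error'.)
Step 4

Step 4 is incorrect due to a wrong exponent.
The step shows: u*(u + 2)/(u**3 + 2*u + 1)
The correct value should be: u*(u + 2)/(u**2 + 2*u + 1)

Explanation: The exponent 2 on u was incorrectly written as 3: the term u*(u + 2)/(u**2 + 2*u + 1) was incorrectly written as u*(u + 2)/(u**3 + 2*u + 1)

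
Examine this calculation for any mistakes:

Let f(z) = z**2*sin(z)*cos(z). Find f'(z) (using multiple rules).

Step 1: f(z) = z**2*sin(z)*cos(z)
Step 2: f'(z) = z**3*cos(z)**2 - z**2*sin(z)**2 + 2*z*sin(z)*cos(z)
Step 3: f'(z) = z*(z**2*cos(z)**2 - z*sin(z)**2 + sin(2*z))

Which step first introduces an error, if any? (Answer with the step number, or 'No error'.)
Step 2

Step 2 is incorrect due to a wrong exponent.
The step shows: z**3*cos(z)**2 - z**2*sin(z)**2 + 2*z*sin(z)*cos(z)
The correct value should be: -z**2*sin(z)**2 + z**2*cos(z)**2 + 2*z*sin(z)*cos(z)

Explanation: The exponent 2 on z was incorrectly written as 3: the term z**2*cos(z)**2 was incorrectly written as z**3*cos(z)**2
The later steps are derived from this incorrect expression, so the error originates in Step 2.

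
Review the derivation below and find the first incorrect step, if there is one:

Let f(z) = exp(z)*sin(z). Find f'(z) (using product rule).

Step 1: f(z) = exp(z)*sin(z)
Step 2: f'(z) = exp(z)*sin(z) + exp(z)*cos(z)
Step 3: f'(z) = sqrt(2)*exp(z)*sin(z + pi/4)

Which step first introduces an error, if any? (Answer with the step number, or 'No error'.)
No error

All steps in this derivation are correct.
The final answer f'(z) = sqrt(2)*exp(z)*sin(z + pi/4) is valid.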